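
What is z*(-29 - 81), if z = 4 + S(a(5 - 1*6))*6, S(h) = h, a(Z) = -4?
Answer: 2200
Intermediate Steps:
z = -20 (z = 4 - 4*6 = 4 - 24 = -20)
z*(-29 - 81) = -20*(-29 - 81) = -20*(-110) = 2200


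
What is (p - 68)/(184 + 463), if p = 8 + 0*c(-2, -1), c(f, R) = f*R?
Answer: -60/647 ≈ -0.092736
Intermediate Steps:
c(f, R) = R*f
p = 8 (p = 8 + 0*(-1*(-2)) = 8 + 0*2 = 8 + 0 = 8)
(p - 68)/(184 + 463) = (8 - 68)/(184 + 463) = -60/647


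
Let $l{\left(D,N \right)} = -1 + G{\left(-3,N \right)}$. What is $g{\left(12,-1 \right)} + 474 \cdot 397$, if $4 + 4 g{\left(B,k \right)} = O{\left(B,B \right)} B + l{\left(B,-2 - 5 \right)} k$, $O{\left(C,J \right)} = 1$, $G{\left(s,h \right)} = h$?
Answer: $188182$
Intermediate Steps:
$l{\left(D,N \right)} = -1 + N$
$g{\left(B,k \right)} = -1 - 2 k + \frac{B}{4}$ ($g{\left(B,k \right)} = -1 + \frac{1 B + \left(-1 - 7\right) k}{4} = -1 + \frac{B + \left(-1 - 7\right) k}{4} = -1 + \frac{B - 8 k}{4} = -1 + \left(- 2 k + \frac{B}{4}\right) = -1 - 2 k + \frac{B}{4}$)
$g{\left(12,-1 \right)} + 474 \cdot 397 = \left(-1 - -2 + \frac{1}{4} \cdot 12\right) + 474 \cdot 397 = \left(-1 + 2 + 3\right) + 188178 = 4 + 188178 = 188182$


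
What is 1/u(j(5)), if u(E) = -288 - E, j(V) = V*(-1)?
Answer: -1/283 ≈ -0.0035336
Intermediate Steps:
j(V) = -V
1/u(j(5)) = 1/(-288 - (-1)*5) = 1/(-288 - 1*(-5)) = 1/(-288 + 5) = 1/(-283) = -1/283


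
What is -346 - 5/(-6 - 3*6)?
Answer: -8299/24 ≈ -345.79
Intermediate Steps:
-346 - 5/(-6 - 3*6) = -346 - 5/(-6 - 18) = -346 - 5/(-24) = -346 - 5*(-1)/24 = -346 - 1*(-5/24) = -346 + 5/24 = -8299/24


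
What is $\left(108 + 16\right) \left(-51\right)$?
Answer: $-6324$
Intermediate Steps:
$\left(108 + 16\right) \left(-51\right) = 124 \left(-51\right) = -6324$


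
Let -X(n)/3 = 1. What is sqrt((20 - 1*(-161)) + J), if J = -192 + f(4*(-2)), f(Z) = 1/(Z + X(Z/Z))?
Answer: I*sqrt(1342)/11 ≈ 3.3303*I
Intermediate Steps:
X(n) = -3 (X(n) = -3*1 = -3)
f(Z) = 1/(-3 + Z) (f(Z) = 1/(Z - 3) = 1/(-3 + Z))
J = -2113/11 (J = -192 + 1/(-3 + 4*(-2)) = -192 + 1/(-3 - 8) = -192 + 1/(-11) = -192 - 1/11 = -2113/11 ≈ -192.09)
sqrt((20 - 1*(-161)) + J) = sqrt((20 - 1*(-161)) - 2113/11) = sqrt((20 + 161) - 2113/11) = sqrt(181 - 2113/11) = sqrt(-122/11) = I*sqrt(1342)/11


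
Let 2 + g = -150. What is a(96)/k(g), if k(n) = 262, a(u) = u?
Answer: 48/131 ≈ 0.36641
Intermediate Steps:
g = -152 (g = -2 - 150 = -152)
a(96)/k(g) = 96/262 = 96*(1/262) = 48/131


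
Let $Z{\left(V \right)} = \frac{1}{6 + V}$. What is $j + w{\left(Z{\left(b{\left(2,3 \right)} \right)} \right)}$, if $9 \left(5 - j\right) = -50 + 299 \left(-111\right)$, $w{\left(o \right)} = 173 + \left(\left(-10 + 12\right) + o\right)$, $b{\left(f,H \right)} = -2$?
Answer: $\frac{139445}{36} \approx 3873.5$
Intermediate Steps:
$w{\left(o \right)} = 175 + o$ ($w{\left(o \right)} = 173 + \left(2 + o\right) = 175 + o$)
$j = \frac{33284}{9}$ ($j = 5 - \frac{-50 + 299 \left(-111\right)}{9} = 5 - \frac{-50 - 33189}{9} = 5 - - \frac{33239}{9} = 5 + \frac{33239}{9} = \frac{33284}{9} \approx 3698.2$)
$j + w{\left(Z{\left(b{\left(2,3 \right)} \right)} \right)} = \frac{33284}{9} + \left(175 + \frac{1}{6 - 2}\right) = \frac{33284}{9} + \left(175 + \frac{1}{4}\right) = \frac{33284}{9} + \frac{701}{4} = \frac{139445}{36}$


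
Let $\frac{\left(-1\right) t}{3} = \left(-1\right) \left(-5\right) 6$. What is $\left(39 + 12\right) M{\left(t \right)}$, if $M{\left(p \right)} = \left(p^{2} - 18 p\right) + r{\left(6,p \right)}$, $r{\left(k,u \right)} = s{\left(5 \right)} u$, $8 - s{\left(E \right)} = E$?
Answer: $481950$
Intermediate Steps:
$s{\left(E \right)} = 8 - E$
$t = -90$ ($t = - 3 \left(-1\right) \left(-5\right) 6 = - 3 \cdot 5 \cdot 6 = \left(-3\right) 30 = -90$)
$r{\left(k,u \right)} = 3 u$ ($r{\left(k,u \right)} = \left(8 - 5\right) u = 3 u$)
$M{\left(p \right)} = p^{2} - 15 p$ ($M{\left(p \right)} = \left(p^{2} - 18 p\right) + 3 p = p^{2} - 15 p$)
$\left(39 + 12\right) M{\left(t \right)} = \left(39 + 12\right) \left(- 90 \left(-15 - 90\right)\right) = 51 \left(\left(-90\right) \left(-105\right)\right) = 51 \cdot 9450 = 481950$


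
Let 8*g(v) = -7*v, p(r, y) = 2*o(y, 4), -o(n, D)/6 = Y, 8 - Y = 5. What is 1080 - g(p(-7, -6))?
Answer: 2097/2 ≈ 1048.5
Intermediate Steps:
Y = 3 (Y = 8 - 1*5 = 8 - 5 = 3)
o(n, D) = -18 (o(n, D) = -6*3 = -18)
p(r, y) = -36 (p(r, y) = 2*(-18) = -36)
g(v) = -7*v/8 (g(v) = (-7*v)/8 = -7*v/8)
1080 - g(p(-7, -6)) = 1080 - (-7)*(-36)/8 = 1080 - 1*63/2 = 1080 - 63/2 = 2097/2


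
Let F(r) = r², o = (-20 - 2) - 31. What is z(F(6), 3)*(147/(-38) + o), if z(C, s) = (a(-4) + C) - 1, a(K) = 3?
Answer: -2161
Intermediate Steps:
o = -53 (o = -22 - 31 = -53)
z(C, s) = 2 + C (z(C, s) = (3 + C) - 1 = 2 + C)
z(F(6), 3)*(147/(-38) + o) = (2 + 6²)*(147/(-38) - 53) = (2 + 36)*(147*(-1/38) - 53) = 38*(-147/38 - 53) = 38*(-2161/38) = -2161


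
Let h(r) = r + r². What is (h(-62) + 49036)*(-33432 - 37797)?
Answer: -3762173322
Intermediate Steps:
(h(-62) + 49036)*(-33432 - 37797) = (-62*(1 - 62) + 49036)*(-33432 - 37797) = (-62*(-61) + 49036)*(-71229) = (3782 + 49036)*(-71229) = 52818*(-71229) = -3762173322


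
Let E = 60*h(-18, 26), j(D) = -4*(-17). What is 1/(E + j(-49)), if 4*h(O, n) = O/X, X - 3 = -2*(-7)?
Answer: 17/886 ≈ 0.019187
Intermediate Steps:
X = 17 (X = 3 - 2*(-7) = 3 + 14 = 17)
h(O, n) = O/68 (h(O, n) = (O/17)/4 = O/68)
j(D) = 68
E = -270/17 (E = 60*((1/68)*(-18)) = 60*(-9/34) = -270/17 ≈ -15.882)
1/(E + j(-49)) = 1/(-270/17 + 68) = 1/(886/17) = 17/886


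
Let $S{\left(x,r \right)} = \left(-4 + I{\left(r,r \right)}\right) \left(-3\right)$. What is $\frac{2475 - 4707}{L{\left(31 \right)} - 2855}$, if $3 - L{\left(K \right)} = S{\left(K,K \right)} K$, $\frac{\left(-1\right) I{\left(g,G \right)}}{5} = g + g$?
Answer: $\frac{36}{517} \approx 0.069633$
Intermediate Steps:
$I{\left(g,G \right)} = - 10 g$ ($I{\left(g,G \right)} = - 5 \left(g + g\right) = - 5 \cdot 2 g = - 10 g$)
$S{\left(x,r \right)} = 12 + 30 r$ ($S{\left(x,r \right)} = \left(-4 - 10 r\right) \left(-3\right) = 12 + 30 r$)
$L{\left(K \right)} = 3 - K \left(12 + 30 K\right)$ ($L{\left(K \right)} = 3 - \left(12 + 30 K\right) K = 3 - K \left(12 + 30 K\right)$)
$\frac{2475 - 4707}{L{\left(31 \right)} - 2855} = \frac{2475 - 4707}{\left(3 - 30 \cdot 31^{2} - 372\right) - 2855} = - \frac{2232}{\left(3 - 28830 - 372\right) - 2855} = - \frac{2232}{-29199 - 2855} = - \frac{2232}{-32054} = \left(-2232\right) \left(- \frac{1}{32054}\right) = \frac{36}{517}$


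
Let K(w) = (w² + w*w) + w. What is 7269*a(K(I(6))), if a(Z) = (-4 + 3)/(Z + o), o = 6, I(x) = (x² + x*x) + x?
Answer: -2423/4084 ≈ -0.59329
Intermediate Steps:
I(x) = x + 2*x² (I(x) = (x² + x²) + x = 2*x² + x = x + 2*x²)
K(w) = w + 2*w² (K(w) = (w² + w²) + w = 2*w² + w = w + 2*w²)
a(Z) = -1/(6 + Z) (a(Z) = (-4 + 3)/(Z + 6) = -1/(6 + Z))
7269*a(K(I(6))) = 7269*(-1/(6 + (6*(1 + 2*6))*(1 + 2*(6*(1 + 2*6))))) = 7269*(-1/(6 + (6*(1 + 12))*(1 + 2*(6*(1 + 12))))) = 7269*(-1/(6 + (6*13)*(1 + 2*(6*13)))) = 7269*(-1/(6 + 78*(1 + 2*78))) = 7269*(-1/(6 + 78*(1 + 156))) = 7269*(-1/(6 + 78*157)) = 7269*(-1/(6 + 12246)) = 7269*(-1/12252) = -2423/4084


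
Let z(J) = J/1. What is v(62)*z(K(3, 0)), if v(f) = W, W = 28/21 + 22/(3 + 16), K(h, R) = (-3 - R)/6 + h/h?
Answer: 71/57 ≈ 1.2456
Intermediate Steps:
K(h, R) = 1/2 - R/6 (K(h, R) = (-3 - R)*(1/6) + 1 = (-1/2 - R/6) + 1 = 1/2 - R/6)
z(J) = J (z(J) = J*1 = J)
W = 142/57 (W = 28*(1/21) + 22/19 = 4/3 + 22*(1/19) = 4/3 + 22/19 = 142/57 ≈ 2.4912)
v(f) = 142/57
v(62)*z(K(3, 0)) = 142*(1/2 - 1/6*0)/57 = 142*(1/2 + 0)/57 = (142/57)*(1/2) = 71/57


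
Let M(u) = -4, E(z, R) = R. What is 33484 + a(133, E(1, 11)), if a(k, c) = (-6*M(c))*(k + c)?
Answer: 36940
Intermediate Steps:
a(k, c) = 24*c + 24*k (a(k, c) = (-6*(-4))*(k + c) = 24*(c + k) = 24*c + 24*k)
33484 + a(133, E(1, 11)) = 33484 + (24*11 + 24*133) = 33484 + (264 + 3192) = 33484 + 3456 = 36940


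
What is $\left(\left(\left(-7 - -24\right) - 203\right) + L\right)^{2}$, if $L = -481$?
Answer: $444889$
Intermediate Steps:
$\left(\left(\left(-7 - -24\right) - 203\right) + L\right)^{2} = \left(\left(\left(-7 - -24\right) - 203\right) - 481\right)^{2} = \left(\left(\left(-7 + 24\right) - 203\right) - 481\right)^{2} = \left(\left(17 - 203\right) - 481\right)^{2} = \left(-186 - 481\right)^{2} = \left(-667\right)^{2} = 444889$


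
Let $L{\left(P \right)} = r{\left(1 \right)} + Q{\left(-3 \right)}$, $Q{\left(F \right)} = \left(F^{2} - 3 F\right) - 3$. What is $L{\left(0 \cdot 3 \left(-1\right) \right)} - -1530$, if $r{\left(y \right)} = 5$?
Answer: $1550$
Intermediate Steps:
$Q{\left(F \right)} = -3 + F^{2} - 3 F$
$L{\left(P \right)} = 20$ ($L{\left(P \right)} = 5 - \left(-6 - 9\right) = 5 + \left(-3 + 9 + 9\right) = 5 + 15 = 20$)
$L{\left(0 \cdot 3 \left(-1\right) \right)} - -1530 = 20 - -1530 = 20 + 1530 = 1550$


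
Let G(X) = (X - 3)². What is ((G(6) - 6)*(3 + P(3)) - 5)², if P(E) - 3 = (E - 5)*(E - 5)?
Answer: 625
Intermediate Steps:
G(X) = (-3 + X)²
P(E) = 3 + (-5 + E)² (P(E) = 3 + (E - 5)*(E - 5) = 3 + (-5 + E)*(-5 + E) = 3 + (-5 + E)²)
((G(6) - 6)*(3 + P(3)) - 5)² = (((-3 + 6)² - 6)*(3 + (3 + (-5 + 3)²)) - 5)² = ((3² - 6)*(3 + (3 + (-2)²)) - 5)² = ((9 - 6)*(3 + (3 + 4)) - 5)² = (3*(3 + 7) - 5)² = (3*10 - 5)² = (30 - 5)² = 25² = 625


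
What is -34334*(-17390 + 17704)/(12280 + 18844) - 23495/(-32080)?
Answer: -17255962185/49922896 ≈ -345.65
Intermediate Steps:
-34334*(-17390 + 17704)/(12280 + 18844) - 23495/(-32080) = -34334/(31124/314) - 23495*(-1/32080) = -34334/(31124*(1/314)) + 4699/6416 = -34334/15562/157 + 4699/6416 = -34334*157/15562 + 4699/6416 = -2695219/7781 + 4699/6416 = -17255962185/49922896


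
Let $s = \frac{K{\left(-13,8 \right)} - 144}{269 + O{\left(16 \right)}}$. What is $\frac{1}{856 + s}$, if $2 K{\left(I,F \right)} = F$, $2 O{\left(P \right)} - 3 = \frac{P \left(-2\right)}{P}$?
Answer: $\frac{77}{65872} \approx 0.0011689$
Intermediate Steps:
$O{\left(P \right)} = \frac{1}{2}$ ($O{\left(P \right)} = \frac{3}{2} + \frac{P \left(-2\right) \frac{1}{P}}{2} = \frac{3}{2} + \frac{- 2 P \frac{1}{P}}{2} = \frac{3}{2} + \frac{1}{2} \left(-2\right) = \frac{3}{2} - 1 = \frac{1}{2}$)
$K{\left(I,F \right)} = \frac{F}{2}$
$s = - \frac{40}{77}$ ($s = \frac{\frac{1}{2} \cdot 8 - 144}{269 + \frac{1}{2}} = \frac{4 - 144}{\frac{539}{2}} = \left(-140\right) \frac{2}{539} = - \frac{40}{77} \approx -0.51948$)
$\frac{1}{856 + s} = \frac{1}{856 - \frac{40}{77}} = \frac{1}{\frac{65872}{77}} = \frac{77}{65872}$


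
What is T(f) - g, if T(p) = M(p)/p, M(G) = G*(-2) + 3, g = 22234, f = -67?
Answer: -1489815/67 ≈ -22236.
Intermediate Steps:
M(G) = 3 - 2*G (M(G) = -2*G + 3 = 3 - 2*G)
T(p) = (3 - 2*p)/p
T(f) - g = (-2 + 3/(-67)) - 1*22234 = (-2 + 3*(-1/67)) - 22234 = (-2 - 3/67) - 22234 = -137/67 - 22234 = -1489815/67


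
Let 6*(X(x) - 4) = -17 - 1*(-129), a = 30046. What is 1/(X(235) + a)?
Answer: 3/90206 ≈ 3.3257e-5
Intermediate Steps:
X(x) = 68/3 (X(x) = 4 + (-17 - 1*(-129))/6 = 4 + (-17 + 129)/6 = 4 + (⅙)*112 = 4 + 56/3 = 68/3)
1/(X(235) + a) = 1/(68/3 + 30046) = 1/(90206/3) = 3/90206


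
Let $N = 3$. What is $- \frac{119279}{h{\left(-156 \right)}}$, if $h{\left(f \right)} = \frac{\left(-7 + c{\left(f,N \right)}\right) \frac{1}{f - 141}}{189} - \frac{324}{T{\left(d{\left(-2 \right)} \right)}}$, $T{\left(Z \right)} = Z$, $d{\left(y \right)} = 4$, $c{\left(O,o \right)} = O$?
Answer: $\frac{6695488107}{4546610} \approx 1472.6$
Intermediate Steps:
$h{\left(f \right)} = -81 + \frac{-7 + f}{189 \left(-141 + f\right)}$ ($h{\left(f \right)} = \frac{\left(-7 + f\right) \frac{1}{f - 141}}{189} - \frac{324}{4} = \frac{-7 + f}{-141 + f} \frac{1}{189} - 81 = \frac{-7 + f}{189 \left(-141 + f\right)} - 81 = -81 + \frac{-7 + f}{189 \left(-141 + f\right)}$)
$- \frac{119279}{h{\left(-156 \right)}} = - \frac{119279}{\frac{2}{189} \frac{1}{-141 - 156} \left(1079281 - -1194024\right)} = - \frac{119279}{\frac{2}{189} \frac{1}{-297} \left(1079281 + 1194024\right)} = - \frac{119279}{\frac{2}{189} \left(- \frac{1}{297}\right) 2273305} = - \frac{119279}{- \frac{4546610}{56133}} = \left(-119279\right) \left(- \frac{56133}{4546610}\right) = \frac{6695488107}{4546610}$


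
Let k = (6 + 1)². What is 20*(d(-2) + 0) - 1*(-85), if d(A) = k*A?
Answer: -1875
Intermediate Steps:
k = 49 (k = 7² = 49)
d(A) = 49*A
20*(d(-2) + 0) - 1*(-85) = 20*(49*(-2) + 0) - 1*(-85) = 20*(-98 + 0) + 85 = 20*(-98) + 85 = -1960 + 85 = -1875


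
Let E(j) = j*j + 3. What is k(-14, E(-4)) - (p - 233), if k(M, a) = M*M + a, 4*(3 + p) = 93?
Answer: 1711/4 ≈ 427.75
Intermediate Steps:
p = 81/4 (p = -3 + (¼)*93 = -3 + 93/4 = 81/4 ≈ 20.250)
E(j) = 3 + j² (E(j) = j² + 3 = 3 + j²)
k(M, a) = a + M² (k(M, a) = M² + a = a + M²)
k(-14, E(-4)) - (p - 233) = ((3 + (-4)²) + (-14)²) - (81/4 - 233) = ((3 + 16) + 196) - 1*(-851/4) = (19 + 196) + 851/4 = 215 + 851/4 = 1711/4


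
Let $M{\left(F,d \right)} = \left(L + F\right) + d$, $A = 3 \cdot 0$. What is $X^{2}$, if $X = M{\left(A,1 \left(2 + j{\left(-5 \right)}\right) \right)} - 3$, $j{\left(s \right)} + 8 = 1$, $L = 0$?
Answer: $64$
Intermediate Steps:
$A = 0$
$j{\left(s \right)} = -7$ ($j{\left(s \right)} = -8 + 1 = -7$)
$M{\left(F,d \right)} = F + d$ ($M{\left(F,d \right)} = \left(0 + F\right) + d = F + d$)
$X = -8$ ($X = \left(0 + 1 \left(2 - 7\right)\right) - 3 = \left(0 + 1 \left(-5\right)\right) - 3 = \left(0 - 5\right) - 3 = -5 - 3 = -8$)
$X^{2} = \left(-8\right)^{2} = 64$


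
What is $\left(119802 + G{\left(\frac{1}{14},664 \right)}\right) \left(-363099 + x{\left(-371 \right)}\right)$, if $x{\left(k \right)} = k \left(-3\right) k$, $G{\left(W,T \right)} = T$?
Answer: $-93484266252$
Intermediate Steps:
$x{\left(k \right)} = - 3 k^{2}$ ($x{\left(k \right)} = - 3 k k = - 3 k^{2}$)
$\left(119802 + G{\left(\frac{1}{14},664 \right)}\right) \left(-363099 + x{\left(-371 \right)}\right) = \left(119802 + 664\right) \left(-363099 - 3 \left(-371\right)^{2}\right) = 120466 \left(-363099 - 412923\right) = 120466 \left(-776022\right) = -93484266252$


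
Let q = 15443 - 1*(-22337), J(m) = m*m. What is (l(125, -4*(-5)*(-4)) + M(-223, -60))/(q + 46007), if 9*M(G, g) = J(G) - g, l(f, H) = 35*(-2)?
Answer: 4469/68553 ≈ 0.065190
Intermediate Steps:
l(f, H) = -70
J(m) = m²
q = 37780 (q = 15443 + 22337 = 37780)
M(G, g) = -g/9 + G²/9 (M(G, g) = (G² - g)/9 = -g/9 + G²/9)
(l(125, -4*(-5)*(-4)) + M(-223, -60))/(q + 46007) = (-70 + (-⅑*(-60) + (⅑)*(-223)²))/(37780 + 46007) = (-70 + (20/3 + (⅑)*49729))/83787 = (-70 + (20/3 + 49729/9))*(1/83787) = (-70 + 49789/9)*(1/83787) = (49159/9)*(1/83787) = 4469/68553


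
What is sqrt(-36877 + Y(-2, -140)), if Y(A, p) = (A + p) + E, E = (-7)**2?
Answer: I*sqrt(36970) ≈ 192.28*I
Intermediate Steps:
E = 49
Y(A, p) = 49 + A + p (Y(A, p) = (A + p) + 49 = 49 + A + p)
sqrt(-36877 + Y(-2, -140)) = sqrt(-36877 + (49 - 2 - 140)) = sqrt(-36877 - 93) = sqrt(-36970) = I*sqrt(36970)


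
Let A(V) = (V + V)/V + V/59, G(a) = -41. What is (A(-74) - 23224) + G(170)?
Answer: -1372591/59 ≈ -23264.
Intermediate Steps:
A(V) = 2 + V/59 (A(V) = (2*V)/V + V*(1/59) = 2 + V/59)
(A(-74) - 23224) + G(170) = ((2 + (1/59)*(-74)) - 23224) - 41 = ((2 - 74/59) - 23224) - 41 = (44/59 - 23224) - 41 = -1370172/59 - 41 = -1372591/59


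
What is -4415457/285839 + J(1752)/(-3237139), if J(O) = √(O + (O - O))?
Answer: -4415457/285839 - 2*√438/3237139 ≈ -15.447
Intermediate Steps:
J(O) = √O (J(O) = √(O + 0) = √O)
-4415457/285839 + J(1752)/(-3237139) = -4415457/285839 + √1752/(-3237139) = -4415457*1/285839 + (2*√438)*(-1/3237139) = -4415457/285839 - 2*√438/3237139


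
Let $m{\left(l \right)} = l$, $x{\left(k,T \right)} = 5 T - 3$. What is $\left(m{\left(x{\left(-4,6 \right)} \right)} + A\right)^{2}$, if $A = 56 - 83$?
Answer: $0$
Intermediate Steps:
$x{\left(k,T \right)} = -3 + 5 T$
$A = -27$ ($A = 56 - 83 = -27$)
$\left(m{\left(x{\left(-4,6 \right)} \right)} + A\right)^{2} = \left(\left(-3 + 5 \cdot 6\right) - 27\right)^{2} = \left(\left(-3 + 30\right) - 27\right)^{2} = \left(27 - 27\right)^{2} = 0^{2} = 0$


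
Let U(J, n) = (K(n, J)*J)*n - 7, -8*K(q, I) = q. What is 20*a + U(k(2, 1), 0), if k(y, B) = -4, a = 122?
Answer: 2433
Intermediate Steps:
K(q, I) = -q/8
U(J, n) = -7 - J*n²/8 (U(J, n) = ((-n/8)*J)*n - 7 = (-J*n/8)*n - 7 = -J*n²/8 - 7 = -7 - J*n²/8)
20*a + U(k(2, 1), 0) = 20*122 + (-7 - ⅛*(-4)*0²) = 2440 + (-7 - ⅛*(-4)*0) = 2440 + (-7 + 0) = 2440 - 7 = 2433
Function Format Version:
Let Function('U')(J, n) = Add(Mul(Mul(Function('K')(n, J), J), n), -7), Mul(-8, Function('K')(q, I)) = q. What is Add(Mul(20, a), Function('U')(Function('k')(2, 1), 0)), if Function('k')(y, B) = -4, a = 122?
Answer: 2433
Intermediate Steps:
Function('K')(q, I) = Mul(Rational(-1, 8), q)
Function('U')(J, n) = Add(-7, Mul(Rational(-1, 8), J, Pow(n, 2))) (Function('U')(J, n) = Add(Mul(Mul(Mul(Rational(-1, 8), n), J), n), -7) = Add(Mul(Mul(Rational(-1, 8), J, n), n), -7) = Add(Mul(Rational(-1, 8), J, Pow(n, 2)), -7) = Add(-7, Mul(Rational(-1, 8), J, Pow(n, 2))))
Add(Mul(20, a), Function('U')(Function('k')(2, 1), 0)) = Add(Mul(20, 122), Add(-7, Mul(Rational(-1, 8), -4, Pow(0, 2)))) = Add(2440, Add(-7, Mul(Rational(-1, 8), -4, 0))) = Add(2440, Add(-7, 0)) = Add(2440, -7) = 2433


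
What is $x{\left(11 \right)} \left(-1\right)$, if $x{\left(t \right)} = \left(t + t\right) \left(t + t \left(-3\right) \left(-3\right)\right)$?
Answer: $-2420$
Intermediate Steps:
$x{\left(t \right)} = 20 t^{2}$ ($x{\left(t \right)} = 2 t \left(t + - 3 t \left(-3\right)\right) = 2 t \left(t + 9 t\right) = 2 t 10 t = 20 t^{2}$)
$x{\left(11 \right)} \left(-1\right) = 20 \cdot 11^{2} \left(-1\right) = 20 \cdot 121 \left(-1\right) = 2420 \left(-1\right) = -2420$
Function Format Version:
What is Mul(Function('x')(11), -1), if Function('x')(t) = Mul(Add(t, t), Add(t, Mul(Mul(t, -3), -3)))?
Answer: -2420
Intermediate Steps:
Function('x')(t) = Mul(20, Pow(t, 2)) (Function('x')(t) = Mul(Mul(2, t), Add(t, Mul(Mul(-3, t), -3))) = Mul(Mul(2, t), Add(t, Mul(9, t))) = Mul(Mul(2, t), Mul(10, t)) = Mul(20, Pow(t, 2)))
Mul(Function('x')(11), -1) = Mul(Mul(20, Pow(11, 2)), -1) = Mul(Mul(20, 121), -1) = Mul(2420, -1) = -2420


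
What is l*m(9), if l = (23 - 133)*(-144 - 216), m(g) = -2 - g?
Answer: -435600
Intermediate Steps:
l = 39600 (l = -110*(-360) = 39600)
l*m(9) = 39600*(-2 - 1*9) = 39600*(-2 - 9) = 39600*(-11) = -435600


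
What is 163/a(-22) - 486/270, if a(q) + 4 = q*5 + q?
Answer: -2039/680 ≈ -2.9985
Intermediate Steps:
a(q) = -4 + 6*q (a(q) = -4 + (q*5 + q) = -4 + (5*q + q) = -4 + 6*q)
163/a(-22) - 486/270 = 163/(-4 + 6*(-22)) - 486/270 = 163/(-4 - 132) - 486*1/270 = 163/(-136) - 9/5 = 163*(-1/136) - 9/5 = -163/136 - 9/5 = -2039/680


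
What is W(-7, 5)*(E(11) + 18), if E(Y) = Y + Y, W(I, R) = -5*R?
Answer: -1000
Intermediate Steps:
E(Y) = 2*Y
W(-7, 5)*(E(11) + 18) = (-5*5)*(2*11 + 18) = -25*(22 + 18) = -25*40 = -1000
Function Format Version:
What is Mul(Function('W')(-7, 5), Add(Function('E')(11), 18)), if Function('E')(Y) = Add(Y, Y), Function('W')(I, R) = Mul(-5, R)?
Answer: -1000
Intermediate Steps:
Function('E')(Y) = Mul(2, Y)
Mul(Function('W')(-7, 5), Add(Function('E')(11), 18)) = Mul(Mul(-5, 5), Add(Mul(2, 11), 18)) = Mul(-25, Add(22, 18)) = Mul(-25, 40) = -1000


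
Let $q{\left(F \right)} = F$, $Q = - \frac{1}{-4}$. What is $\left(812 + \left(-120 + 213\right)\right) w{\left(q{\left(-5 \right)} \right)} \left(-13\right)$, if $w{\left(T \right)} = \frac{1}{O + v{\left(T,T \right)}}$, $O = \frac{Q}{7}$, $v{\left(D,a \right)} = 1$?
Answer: $- \frac{329420}{29} \approx -11359.0$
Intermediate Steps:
$Q = \frac{1}{4}$ ($Q = \left(-1\right) \left(- \frac{1}{4}\right) = \frac{1}{4} \approx 0.25$)
$O = \frac{1}{28}$ ($O = \frac{1}{4 \cdot 7} = \frac{1}{4} \cdot \frac{1}{7} = \frac{1}{28} \approx 0.035714$)
$w{\left(T \right)} = \frac{28}{29}$ ($w{\left(T \right)} = \frac{1}{\frac{1}{28} + 1} = \frac{1}{\frac{29}{28}} = \frac{28}{29}$)
$\left(812 + \left(-120 + 213\right)\right) w{\left(q{\left(-5 \right)} \right)} \left(-13\right) = \left(812 + \left(-120 + 213\right)\right) \frac{28}{29} \left(-13\right) = \left(812 + 93\right) \left(- \frac{364}{29}\right) = 905 \left(- \frac{364}{29}\right) = - \frac{329420}{29}$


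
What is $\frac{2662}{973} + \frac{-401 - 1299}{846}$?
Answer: $\frac{298976}{411579} \approx 0.72641$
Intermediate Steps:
$\frac{2662}{973} + \frac{-401 - 1299}{846} = 2662 \cdot \frac{1}{973} - \frac{850}{423} = \frac{2662}{973} - \frac{850}{423} = \frac{298976}{411579}$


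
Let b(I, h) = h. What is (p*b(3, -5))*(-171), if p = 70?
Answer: 59850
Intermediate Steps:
(p*b(3, -5))*(-171) = (70*(-5))*(-171) = -350*(-171) = 59850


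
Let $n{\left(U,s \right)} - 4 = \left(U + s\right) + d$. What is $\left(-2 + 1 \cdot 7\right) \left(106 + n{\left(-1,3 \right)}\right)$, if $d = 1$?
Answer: $565$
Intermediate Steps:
$n{\left(U,s \right)} = 5 + U + s$ ($n{\left(U,s \right)} = 4 + \left(\left(U + s\right) + 1\right) = 4 + \left(1 + U + s\right) = 5 + U + s$)
$\left(-2 + 1 \cdot 7\right) \left(106 + n{\left(-1,3 \right)}\right) = \left(-2 + 1 \cdot 7\right) \left(106 + \left(5 - 1 + 3\right)\right) = \left(-2 + 7\right) \left(106 + 7\right) = 5 \cdot 113 = 565$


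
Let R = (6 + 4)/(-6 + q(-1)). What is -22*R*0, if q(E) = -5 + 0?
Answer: 0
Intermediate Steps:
q(E) = -5
R = -10/11 (R = (6 + 4)/(-6 - 5) = 10/(-11) = 10*(-1/11) = -10/11 ≈ -0.90909)
-22*R*0 = -22*(-10/11)*0 = 20*0 = 0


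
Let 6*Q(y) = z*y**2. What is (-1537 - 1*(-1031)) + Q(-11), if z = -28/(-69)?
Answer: -103048/207 ≈ -497.82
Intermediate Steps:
z = 28/69 (z = -28*(-1/69) = 28/69 ≈ 0.40580)
Q(y) = 14*y**2/207 (Q(y) = (28*y**2/69)/6 = 14*y**2/207)
(-1537 - 1*(-1031)) + Q(-11) = (-1537 - 1*(-1031)) + (14/207)*(-11)**2 = (-1537 + 1031) + (14/207)*121 = -506 + 1694/207 = -103048/207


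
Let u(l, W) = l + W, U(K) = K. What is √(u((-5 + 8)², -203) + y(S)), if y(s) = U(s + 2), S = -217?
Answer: I*√409 ≈ 20.224*I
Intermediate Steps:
u(l, W) = W + l
y(s) = 2 + s (y(s) = s + 2 = 2 + s)
√(u((-5 + 8)², -203) + y(S)) = √((-203 + (-5 + 8)²) + (2 - 217)) = √((-203 + 3²) - 215) = √((-203 + 9) - 215) = √(-194 - 215) = √(-409) = I*√409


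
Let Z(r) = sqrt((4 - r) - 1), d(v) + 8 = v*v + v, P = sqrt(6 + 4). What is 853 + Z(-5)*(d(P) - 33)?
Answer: 853 + 2*sqrt(2)*(-31 + sqrt(10)) ≈ 774.26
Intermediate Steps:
P = sqrt(10) ≈ 3.1623
d(v) = -8 + v + v**2 (d(v) = -8 + (v*v + v) = -8 + (v**2 + v) = -8 + (v + v**2) = -8 + v + v**2)
Z(r) = sqrt(3 - r)
853 + Z(-5)*(d(P) - 33) = 853 + sqrt(3 - 1*(-5))*((-8 + sqrt(10) + (sqrt(10))**2) - 33) = 853 + sqrt(3 + 5)*((-8 + sqrt(10) + 10) - 33) = 853 + sqrt(8)*((2 + sqrt(10)) - 33) = 853 + (2*sqrt(2))*(-31 + sqrt(10)) = 853 + 2*sqrt(2)*(-31 + sqrt(10))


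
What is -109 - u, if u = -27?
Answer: -82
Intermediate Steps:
-109 - u = -109 - 1*(-27) = -109 + 27 = -82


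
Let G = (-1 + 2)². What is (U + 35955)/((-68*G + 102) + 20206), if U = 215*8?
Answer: 685/368 ≈ 1.8614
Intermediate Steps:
U = 1720
G = 1 (G = 1² = 1)
(U + 35955)/((-68*G + 102) + 20206) = (1720 + 35955)/((-68*1 + 102) + 20206) = 37675/((-68 + 102) + 20206) = 37675/(34 + 20206) = 37675/20240 = 37675*(1/20240) = 685/368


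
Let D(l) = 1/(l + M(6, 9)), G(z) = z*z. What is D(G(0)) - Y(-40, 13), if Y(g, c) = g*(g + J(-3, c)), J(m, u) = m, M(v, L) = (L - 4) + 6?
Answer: -18919/11 ≈ -1719.9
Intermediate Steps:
M(v, L) = 2 + L (M(v, L) = (-4 + L) + 6 = 2 + L)
G(z) = z²
Y(g, c) = g*(-3 + g) (Y(g, c) = g*(g - 3) = g*(-3 + g))
D(l) = 1/(11 + l) (D(l) = 1/(l + (2 + 9)) = 1/(l + 11) = 1/(11 + l))
D(G(0)) - Y(-40, 13) = 1/(11 + 0²) - (-40)*(-3 - 40) = 1/(11 + 0) - (-40)*(-43) = 1/11 - 1*1720 = 1/11 - 1720 = -18919/11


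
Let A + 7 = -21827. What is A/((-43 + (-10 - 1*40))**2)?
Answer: -2426/961 ≈ -2.5245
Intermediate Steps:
A = -21834 (A = -7 - 21827 = -21834)
A/((-43 + (-10 - 1*40))**2) = -21834/(-43 + (-10 - 1*40))**2 = -21834/(-43 + (-10 - 40))**2 = -21834/(-43 - 50)**2 = -21834/((-93)**2) = -21834/8649 = -21834*1/8649 = -2426/961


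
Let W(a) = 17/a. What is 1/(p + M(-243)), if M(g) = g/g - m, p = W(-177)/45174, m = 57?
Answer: -7995798/447764705 ≈ -0.017857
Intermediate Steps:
p = -17/7995798 (p = (17/(-177))/45174 = (17*(-1/177))*(1/45174) = -17/177*1/45174 = -17/7995798 ≈ -2.1261e-6)
M(g) = -56 (M(g) = g/g - 1*57 = 1 - 57 = -56)
1/(p + M(-243)) = 1/(-17/7995798 - 56) = 1/(-447764705/7995798) = -7995798/447764705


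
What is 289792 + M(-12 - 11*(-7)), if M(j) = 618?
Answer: 290410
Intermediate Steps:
289792 + M(-12 - 11*(-7)) = 289792 + 618 = 290410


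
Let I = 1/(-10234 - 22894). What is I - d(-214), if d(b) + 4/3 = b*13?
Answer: 276618797/99384 ≈ 2783.3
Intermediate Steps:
I = -1/33128 (I = 1/(-33128) = -1/33128 ≈ -3.0186e-5)
d(b) = -4/3 + 13*b (d(b) = -4/3 + b*13 = -4/3 + 13*b)
I - d(-214) = -1/33128 - (-4/3 + 13*(-214)) = -1/33128 - (-4/3 - 2782) = -1/33128 - 1*(-8350/3) = -1/33128 + 8350/3 = 276618797/99384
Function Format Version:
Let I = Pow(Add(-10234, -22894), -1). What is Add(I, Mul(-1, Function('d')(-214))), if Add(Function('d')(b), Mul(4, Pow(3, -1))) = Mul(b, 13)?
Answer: Rational(276618797, 99384) ≈ 2783.3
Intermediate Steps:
I = Rational(-1, 33128) (I = Pow(-33128, -1) = Rational(-1, 33128) ≈ -3.0186e-5)
Function('d')(b) = Add(Rational(-4, 3), Mul(13, b)) (Function('d')(b) = Add(Rational(-4, 3), Mul(b, 13)) = Add(Rational(-4, 3), Mul(13, b)))
Add(I, Mul(-1, Function('d')(-214))) = Add(Rational(-1, 33128), Mul(-1, Add(Rational(-4, 3), Mul(13, -214)))) = Add(Rational(-1, 33128), Mul(-1, Add(Rational(-4, 3), -2782))) = Add(Rational(-1, 33128), Mul(-1, Rational(-8350, 3))) = Add(Rational(-1, 33128), Rational(8350, 3)) = Rational(276618797, 99384)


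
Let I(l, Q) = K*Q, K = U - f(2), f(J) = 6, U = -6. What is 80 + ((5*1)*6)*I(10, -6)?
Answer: 2240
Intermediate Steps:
K = -12 (K = -6 - 1*6 = -6 - 6 = -12)
I(l, Q) = -12*Q
80 + ((5*1)*6)*I(10, -6) = 80 + ((5*1)*6)*(-12*(-6)) = 80 + (5*6)*72 = 80 + 30*72 = 80 + 2160 = 2240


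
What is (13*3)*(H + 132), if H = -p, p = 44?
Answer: 3432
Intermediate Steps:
H = -44 (H = -1*44 = -44)
(13*3)*(H + 132) = (13*3)*(-44 + 132) = 39*88 = 3432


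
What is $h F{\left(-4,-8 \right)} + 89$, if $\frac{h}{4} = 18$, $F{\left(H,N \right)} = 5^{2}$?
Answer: $1889$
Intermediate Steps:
$F{\left(H,N \right)} = 25$
$h = 72$ ($h = 4 \cdot 18 = 72$)
$h F{\left(-4,-8 \right)} + 89 = 72 \cdot 25 + 89 = 1800 + 89 = 1889$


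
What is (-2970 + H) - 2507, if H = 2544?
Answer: -2933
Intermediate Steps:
(-2970 + H) - 2507 = (-2970 + 2544) - 2507 = -426 - 2507 = -2933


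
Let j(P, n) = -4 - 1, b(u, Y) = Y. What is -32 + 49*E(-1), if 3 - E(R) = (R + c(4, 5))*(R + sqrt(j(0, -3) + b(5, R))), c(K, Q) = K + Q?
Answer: 507 - 392*I*sqrt(6) ≈ 507.0 - 960.2*I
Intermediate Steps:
j(P, n) = -5
E(R) = 3 - (9 + R)*(R + sqrt(-5 + R)) (E(R) = 3 - (R + (4 + 5))*(R + sqrt(-5 + R)) = 3 - (R + 9)*(R + sqrt(-5 + R)) = 3 - (9 + R)*(R + sqrt(-5 + R)))
-32 + 49*E(-1) = -32 + 49*(3 - 1*(-1)**2 - 9*(-1) - 9*sqrt(-5 - 1) - 1*(-1)*sqrt(-5 - 1)) = -32 + 49*(3 - 1*1 + 9 - 9*I*sqrt(6) - 1*(-1)*sqrt(-6)) = -32 + 49*(3 - 1 + 9 - 9*I*sqrt(6) - 1*(-1)*I*sqrt(6)) = -32 + 49*(3 - 1 + 9 - 9*I*sqrt(6) + I*sqrt(6)) = -32 + 49*(11 - 8*I*sqrt(6)) = -32 + (539 - 392*I*sqrt(6)) = 507 - 392*I*sqrt(6)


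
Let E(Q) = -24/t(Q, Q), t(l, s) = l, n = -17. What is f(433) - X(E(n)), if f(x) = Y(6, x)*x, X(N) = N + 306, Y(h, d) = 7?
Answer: 46301/17 ≈ 2723.6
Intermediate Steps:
E(Q) = -24/Q
X(N) = 306 + N
f(x) = 7*x
f(433) - X(E(n)) = 7*433 - (306 - 24/(-17)) = 3031 - (306 - 24*(-1/17)) = 3031 - (306 + 24/17) = 3031 - 1*5226/17 = 3031 - 5226/17 = 46301/17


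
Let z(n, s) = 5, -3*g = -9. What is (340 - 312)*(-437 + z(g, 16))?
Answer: -12096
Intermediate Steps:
g = 3 (g = -⅓*(-9) = 3)
(340 - 312)*(-437 + z(g, 16)) = (340 - 312)*(-437 + 5) = 28*(-432) = -12096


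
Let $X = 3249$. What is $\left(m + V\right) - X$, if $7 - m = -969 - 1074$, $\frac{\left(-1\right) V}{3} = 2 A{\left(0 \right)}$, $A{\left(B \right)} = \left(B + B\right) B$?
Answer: $-1199$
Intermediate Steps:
$A{\left(B \right)} = 2 B^{2}$ ($A{\left(B \right)} = 2 B B = 2 B^{2}$)
$V = 0$ ($V = - 3 \cdot 2 \cdot 2 \cdot 0^{2} = - 3 \cdot 2 \cdot 2 \cdot 0 = - 3 \cdot 2 \cdot 0 = \left(-3\right) 0 = 0$)
$m = 2050$ ($m = 7 - \left(-969 - 1074\right) = 7 - -2043 = 7 + 2043 = 2050$)
$\left(m + V\right) - X = \left(2050 + 0\right) - 3249 = 2050 - 3249 = -1199$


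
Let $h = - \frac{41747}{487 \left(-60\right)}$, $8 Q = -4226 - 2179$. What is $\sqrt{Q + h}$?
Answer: $\frac{i \sqrt{682360502910}}{29220} \approx 28.27 i$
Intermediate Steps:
$Q = - \frac{6405}{8}$ ($Q = \frac{-4226 - 2179}{8} = \frac{1}{8} \left(-6405\right) = - \frac{6405}{8} \approx -800.63$)
$h = \frac{41747}{29220}$ ($h = - \frac{41747}{-29220} = \left(-41747\right) \left(- \frac{1}{29220}\right) = \frac{41747}{29220} \approx 1.4287$)
$\sqrt{Q + h} = \sqrt{- \frac{6405}{8} + \frac{41747}{29220}} = \sqrt{- \frac{46705031}{58440}} = \frac{i \sqrt{682360502910}}{29220}$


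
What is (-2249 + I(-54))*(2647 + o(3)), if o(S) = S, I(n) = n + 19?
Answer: -6052600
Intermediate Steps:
I(n) = 19 + n
(-2249 + I(-54))*(2647 + o(3)) = (-2249 + (19 - 54))*(2647 + 3) = (-2249 - 35)*2650 = -2284*2650 = -6052600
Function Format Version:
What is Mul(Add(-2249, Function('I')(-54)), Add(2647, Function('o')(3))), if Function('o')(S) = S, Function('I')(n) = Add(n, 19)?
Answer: -6052600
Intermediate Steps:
Function('I')(n) = Add(19, n)
Mul(Add(-2249, Function('I')(-54)), Add(2647, Function('o')(3))) = Mul(Add(-2249, Add(19, -54)), Add(2647, 3)) = Mul(Add(-2249, -35), 2650) = Mul(-2284, 2650) = -6052600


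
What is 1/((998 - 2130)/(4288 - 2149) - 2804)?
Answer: -2139/5998888 ≈ -0.00035657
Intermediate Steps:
1/((998 - 2130)/(4288 - 2149) - 2804) = 1/(-1132/2139 - 2804) = 1/(-5998888/2139) = -2139/5998888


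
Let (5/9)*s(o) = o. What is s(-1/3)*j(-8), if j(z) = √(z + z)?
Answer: -12*I/5 ≈ -2.4*I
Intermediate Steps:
s(o) = 9*o/5
j(z) = √2*√z (j(z) = √(2*z) = √2*√z)
s(-1/3)*j(-8) = (9*(-1/3)/5)*(√2*√(-8)) = (9*(-1*⅓)/5)*(√2*(2*I*√2)) = ((9/5)*(-⅓))*(4*I) = -12*I/5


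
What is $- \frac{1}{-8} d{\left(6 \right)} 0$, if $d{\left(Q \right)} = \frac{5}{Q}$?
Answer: $0$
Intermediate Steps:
$- \frac{1}{-8} d{\left(6 \right)} 0 = - \frac{1}{-8} \cdot \frac{5}{6} \cdot 0 = \left(-1\right) \left(- \frac{1}{8}\right) 5 \cdot \frac{1}{6} \cdot 0 = \frac{1}{8} \cdot \frac{5}{6} \cdot 0 = \frac{5}{48} \cdot 0 = 0$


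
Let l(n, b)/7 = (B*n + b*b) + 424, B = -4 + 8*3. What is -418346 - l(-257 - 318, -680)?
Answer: -3577614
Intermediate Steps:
B = 20 (B = -4 + 24 = 20)
l(n, b) = 2968 + 7*b² + 140*n (l(n, b) = 7*((20*n + b*b) + 424) = 7*((20*n + b²) + 424) = 7*((b² + 20*n) + 424) = 7*(424 + b² + 20*n) = 2968 + 7*b² + 140*n)
-418346 - l(-257 - 318, -680) = -418346 - (2968 + 7*(-680)² + 140*(-257 - 318)) = -418346 - (2968 + 7*462400 + 140*(-575)) = -418346 - (2968 + 3236800 - 80500) = -418346 - 1*3159268 = -418346 - 3159268 = -3577614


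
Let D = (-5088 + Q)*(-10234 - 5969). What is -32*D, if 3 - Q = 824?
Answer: -3063792864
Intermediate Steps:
Q = -821 (Q = 3 - 1*824 = 3 - 824 = -821)
D = 95743527 (D = (-5088 - 821)*(-10234 - 5969) = -5909*(-16203) = 95743527)
-32*D = -32*95743527 = -3063792864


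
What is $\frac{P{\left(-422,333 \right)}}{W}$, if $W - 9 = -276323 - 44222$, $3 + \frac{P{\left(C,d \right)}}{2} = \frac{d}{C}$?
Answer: $\frac{1599}{67633096} \approx 2.3642 \cdot 10^{-5}$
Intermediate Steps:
$P{\left(C,d \right)} = -6 + \frac{2 d}{C}$ ($P{\left(C,d \right)} = -6 + 2 \frac{d}{C} = -6 + \frac{2 d}{C}$)
$W = -320536$ ($W = 9 - 320545 = -320536$)
$\frac{P{\left(-422,333 \right)}}{W} = \frac{-6 + 2 \cdot 333 \frac{1}{-422}}{-320536} = \left(-6 + 2 \cdot 333 \left(- \frac{1}{422}\right)\right) \left(- \frac{1}{320536}\right) = \left(-6 - \frac{333}{211}\right) \left(- \frac{1}{320536}\right) = \left(- \frac{1599}{211}\right) \left(- \frac{1}{320536}\right) = \frac{1599}{67633096}$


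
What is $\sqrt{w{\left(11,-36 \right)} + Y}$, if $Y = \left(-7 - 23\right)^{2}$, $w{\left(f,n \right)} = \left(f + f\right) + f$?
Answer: $\sqrt{933} \approx 30.545$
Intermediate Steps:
$w{\left(f,n \right)} = 3 f$ ($w{\left(f,n \right)} = 2 f + f = 3 f$)
$Y = 900$ ($Y = \left(-30\right)^{2} = 900$)
$\sqrt{w{\left(11,-36 \right)} + Y} = \sqrt{3 \cdot 11 + 900} = \sqrt{33 + 900} = \sqrt{933}$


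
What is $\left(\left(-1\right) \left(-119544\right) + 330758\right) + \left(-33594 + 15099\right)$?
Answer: $431807$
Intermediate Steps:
$\left(\left(-1\right) \left(-119544\right) + 330758\right) + \left(-33594 + 15099\right) = \left(119544 + 330758\right) - 18495 = 450302 - 18495 = 431807$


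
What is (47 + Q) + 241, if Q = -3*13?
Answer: 249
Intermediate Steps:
Q = -39
(47 + Q) + 241 = (47 - 39) + 241 = 8 + 241 = 249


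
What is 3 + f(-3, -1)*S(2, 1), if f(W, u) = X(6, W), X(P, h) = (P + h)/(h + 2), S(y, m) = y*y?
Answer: -9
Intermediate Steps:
S(y, m) = y²
X(P, h) = (P + h)/(2 + h)
f(W, u) = (6 + W)/(2 + W)
3 + f(-3, -1)*S(2, 1) = 3 + ((6 - 3)/(2 - 3))*2² = 3 + (3/(-1))*4 = 3 - 1*3*4 = 3 - 3*4 = 3 - 12 = -9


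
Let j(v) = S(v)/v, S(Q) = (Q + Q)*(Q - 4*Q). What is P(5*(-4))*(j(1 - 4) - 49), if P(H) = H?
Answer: 620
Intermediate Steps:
S(Q) = -6*Q² (S(Q) = (2*Q)*(-3*Q) = -6*Q²)
j(v) = -6*v (j(v) = (-6*v²)/v = -6*v)
P(5*(-4))*(j(1 - 4) - 49) = (5*(-4))*(-6*(1 - 4) - 49) = -20*(-6*(-3) - 49) = -20*(18 - 49) = -20*(-31) = 620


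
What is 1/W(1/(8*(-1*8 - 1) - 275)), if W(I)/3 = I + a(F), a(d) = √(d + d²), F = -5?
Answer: 347/7224537 + 240818*√5/7224537 ≈ 0.074584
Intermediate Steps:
W(I) = 3*I + 6*√5 (W(I) = 3*(I + √(-5*(1 - 5))) = 3*(I + √(-5*(-4))) = 3*(I + √20) = 3*(I + 2*√5) = 3*I + 6*√5)
1/W(1/(8*(-1*8 - 1) - 275)) = 1/(3/(8*(-1*8 - 1) - 275) + 6*√5) = 1/(3/(8*(-8 - 1) - 275) + 6*√5) = 1/(3/(8*(-9) - 275) + 6*√5) = 1/(3/(-72 - 275) + 6*√5) = 1/(3/(-347) + 6*√5) = 1/(3*(-1/347) + 6*√5) = 1/(-3/347 + 6*√5)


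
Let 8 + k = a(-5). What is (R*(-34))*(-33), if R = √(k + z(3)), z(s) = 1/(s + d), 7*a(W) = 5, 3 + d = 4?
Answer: 561*I*√1379/7 ≈ 2976.1*I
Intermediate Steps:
d = 1 (d = -3 + 4 = 1)
a(W) = 5/7 (a(W) = (⅐)*5 = 5/7)
z(s) = 1/(1 + s) (z(s) = 1/(s + 1) = 1/(1 + s))
k = -51/7 (k = -8 + 5/7 = -51/7 ≈ -7.2857)
R = I*√1379/14 (R = √(-51/7 + 1/(1 + 3)) = √(-51/7 + 1/4) = √(-51/7 + ¼) = √(-197/28) = I*√1379/14 ≈ 2.6525*I)
(R*(-34))*(-33) = ((I*√1379/14)*(-34))*(-33) = -17*I*√1379/7*(-33) = 561*I*√1379/7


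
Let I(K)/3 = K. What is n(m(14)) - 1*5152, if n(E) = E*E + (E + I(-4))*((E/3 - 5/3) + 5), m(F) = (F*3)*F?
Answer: 455408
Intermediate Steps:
I(K) = 3*K
m(F) = 3*F**2 (m(F) = (3*F)*F = 3*F**2)
n(E) = E**2 + (-12 + E)*(10/3 + E/3) (n(E) = E*E + (E + 3*(-4))*((E/3 - 5/3) + 5) = E**2 + (E - 12)*((E*(1/3) - 5*1/3) + 5) = E**2 + (-12 + E)*((E/3 - 5/3) + 5) = E**2 + (-12 + E)*((-5/3 + E/3) + 5) = E**2 + (-12 + E)*(10/3 + E/3))
n(m(14)) - 1*5152 = (-40 - 2*14**2 + 4*(3*14**2)**2/3) - 1*5152 = (-40 - 2*196 + 4*(3*196)**2/3) - 5152 = (-40 - 2/3*588 + (4/3)*588**2) - 5152 = (-40 - 392 + (4/3)*345744) - 5152 = (-40 - 392 + 460992) - 5152 = 460560 - 5152 = 455408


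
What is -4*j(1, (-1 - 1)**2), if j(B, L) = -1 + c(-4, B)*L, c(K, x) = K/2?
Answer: 36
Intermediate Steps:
c(K, x) = K/2 (c(K, x) = K*(1/2) = K/2)
j(B, L) = -1 - 2*L (j(B, L) = -1 + ((1/2)*(-4))*L = -1 - 2*L)
-4*j(1, (-1 - 1)**2) = -4*(-1 - 2*(-1 - 1)**2) = -4*(-1 - 2*(-2)**2) = -4*(-1 - 2*4) = -4*(-1 - 8) = -4*(-9) = 36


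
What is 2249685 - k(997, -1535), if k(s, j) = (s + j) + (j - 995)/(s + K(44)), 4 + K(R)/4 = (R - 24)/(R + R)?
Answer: 24304686453/10801 ≈ 2.2502e+6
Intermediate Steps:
K(R) = -16 + 2*(-24 + R)/R (K(R) = -16 + 4*((R - 24)/(R + R)) = -16 + 4*((-24 + R)/((2*R))) = -16 + 4*((-24 + R)*(1/(2*R))) = -16 + 4*((-24 + R)/(2*R)) = -16 + 2*(-24 + R)/R)
k(s, j) = j + s + (-995 + j)/(-166/11 + s) (k(s, j) = (s + j) + (j - 995)/(s + (-14 - 48/44)) = (j + s) + (-995 + j)/(s + (-14 - 48*1/44)) = (j + s) + (-995 + j)/(s + (-14 - 12/11)) = (j + s) + (-995 + j)/(s - 166/11) = (j + s) + (-995 + j)/(-166/11 + s) = j + s + (-995 + j)/(-166/11 + s))
2249685 - k(997, -1535) = 2249685 - (10945 - 11*997**2 + 155*(-1535) + 166*997 - 11*(-1535)*997)/(166 - 11*997) = 2249685 - (10945 - 11*994009 - 237925 + 165502 + 16834345)/(166 - 10967) = 2249685 - (10945 - 10934099 - 237925 + 165502 + 16834345)/(-10801) = 2249685 - (-1)*5838768/10801 = 2249685 - 1*(-5838768/10801) = 2249685 + 5838768/10801 = 24304686453/10801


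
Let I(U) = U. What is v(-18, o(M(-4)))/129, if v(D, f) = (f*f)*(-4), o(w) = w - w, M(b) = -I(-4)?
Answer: 0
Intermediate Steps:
M(b) = 4 (M(b) = -1*(-4) = 4)
o(w) = 0
v(D, f) = -4*f² (v(D, f) = f²*(-4) = -4*f²)
v(-18, o(M(-4)))/129 = -4*0²/129 = -4*0*(1/129) = 0*(1/129) = 0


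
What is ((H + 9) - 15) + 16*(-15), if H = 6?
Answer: -240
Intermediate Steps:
((H + 9) - 15) + 16*(-15) = ((6 + 9) - 15) + 16*(-15) = (15 - 15) - 240 = 0 - 240 = -240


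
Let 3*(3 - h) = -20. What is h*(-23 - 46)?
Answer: -667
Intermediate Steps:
h = 29/3 (h = 3 - 1/3*(-20) = 3 + 20/3 = 29/3 ≈ 9.6667)
h*(-23 - 46) = 29*(-23 - 46)/3 = (29/3)*(-69) = -667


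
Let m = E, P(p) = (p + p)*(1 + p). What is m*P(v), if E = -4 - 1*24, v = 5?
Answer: -1680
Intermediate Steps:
P(p) = 2*p*(1 + p) (P(p) = (2*p)*(1 + p) = 2*p*(1 + p))
E = -28 (E = -4 - 24 = -28)
m = -28
m*P(v) = -56*5*(1 + 5) = -56*5*6 = -28*60 = -1680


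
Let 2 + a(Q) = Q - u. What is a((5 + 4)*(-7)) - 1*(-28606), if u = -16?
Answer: 28557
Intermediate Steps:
a(Q) = 14 + Q (a(Q) = -2 + (Q - 1*(-16)) = -2 + (Q + 16) = -2 + (16 + Q) = 14 + Q)
a((5 + 4)*(-7)) - 1*(-28606) = (14 + (5 + 4)*(-7)) - 1*(-28606) = (14 + 9*(-7)) + 28606 = (14 - 63) + 28606 = -49 + 28606 = 28557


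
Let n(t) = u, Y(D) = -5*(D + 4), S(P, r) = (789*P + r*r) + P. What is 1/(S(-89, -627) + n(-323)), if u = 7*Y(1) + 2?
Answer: 1/322646 ≈ 3.0994e-6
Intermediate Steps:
S(P, r) = r² + 790*P (S(P, r) = (789*P + r²) + P = (r² + 789*P) + P = r² + 790*P)
Y(D) = -20 - 5*D (Y(D) = -5*(4 + D) = -20 - 5*D)
u = -173 (u = 7*(-20 - 5*1) + 2 = 7*(-20 - 5) + 2 = 7*(-25) + 2 = -175 + 2 = -173)
n(t) = -173
1/(S(-89, -627) + n(-323)) = 1/(((-627)² + 790*(-89)) - 173) = 1/((393129 - 70310) - 173) = 1/(322819 - 173) = 1/322646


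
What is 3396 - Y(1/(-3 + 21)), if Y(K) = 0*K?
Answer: 3396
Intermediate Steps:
Y(K) = 0
3396 - Y(1/(-3 + 21)) = 3396 - 1*0 = 3396 + 0 = 3396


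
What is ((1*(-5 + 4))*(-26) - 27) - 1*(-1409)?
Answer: 1408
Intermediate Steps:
((1*(-5 + 4))*(-26) - 27) - 1*(-1409) = ((1*(-1))*(-26) - 27) + 1409 = (-1*(-26) - 27) + 1409 = (26 - 27) + 1409 = -1 + 1409 = 1408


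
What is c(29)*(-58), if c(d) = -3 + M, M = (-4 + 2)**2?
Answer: -58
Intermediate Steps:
M = 4 (M = (-2)**2 = 4)
c(d) = 1 (c(d) = -3 + 4 = 1)
c(29)*(-58) = 1*(-58) = -58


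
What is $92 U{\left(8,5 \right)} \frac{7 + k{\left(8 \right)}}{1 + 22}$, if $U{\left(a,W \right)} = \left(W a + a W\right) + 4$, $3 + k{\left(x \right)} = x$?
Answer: $4032$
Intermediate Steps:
$k{\left(x \right)} = -3 + x$
$U{\left(a,W \right)} = 4 + 2 W a$ ($U{\left(a,W \right)} = \left(W a + W a\right) + 4 = 2 W a + 4 = 4 + 2 W a$)
$92 U{\left(8,5 \right)} \frac{7 + k{\left(8 \right)}}{1 + 22} = 92 \left(4 + 2 \cdot 5 \cdot 8\right) \frac{7 + \left(-3 + 8\right)}{1 + 22} = 92 \left(4 + 80\right) \frac{7 + 5}{23} = 92 \cdot 84 \cdot 12 \cdot \frac{1}{23} = 7728 \cdot \frac{12}{23} = 4032$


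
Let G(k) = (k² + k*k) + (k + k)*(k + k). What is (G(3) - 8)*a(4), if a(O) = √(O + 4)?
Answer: 92*√2 ≈ 130.11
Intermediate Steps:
a(O) = √(4 + O)
G(k) = 6*k² (G(k) = (k² + k²) + (2*k)*(2*k) = 2*k² + 4*k² = 6*k²)
(G(3) - 8)*a(4) = (6*3² - 8)*√(4 + 4) = (6*9 - 8)*√8 = (54 - 8)*(2*√2) = 46*(2*√2) = 92*√2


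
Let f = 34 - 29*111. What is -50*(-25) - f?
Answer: 4435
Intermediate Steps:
f = -3185 (f = 34 - 3219 = -3185)
-50*(-25) - f = -50*(-25) - 1*(-3185) = 1250 + 3185 = 4435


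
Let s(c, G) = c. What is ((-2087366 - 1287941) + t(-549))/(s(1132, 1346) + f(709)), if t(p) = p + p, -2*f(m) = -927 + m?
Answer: -3376405/1241 ≈ -2720.7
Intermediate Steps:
f(m) = 927/2 - m/2 (f(m) = -(-927 + m)/2 = 927/2 - m/2)
t(p) = 2*p
((-2087366 - 1287941) + t(-549))/(s(1132, 1346) + f(709)) = ((-2087366 - 1287941) + 2*(-549))/(1132 + (927/2 - ½*709)) = (-3375307 - 1098)/(1132 + (927/2 - 709/2)) = -3376405/(1132 + 109) = -3376405/1241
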